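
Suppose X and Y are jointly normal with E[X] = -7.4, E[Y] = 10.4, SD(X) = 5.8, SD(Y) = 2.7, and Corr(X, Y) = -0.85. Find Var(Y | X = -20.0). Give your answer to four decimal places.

2.0230

Var(Y | X=x) = (1 − ρ²)·σ_Y².
Var(Y | X=-20.0) = (2.7)²·(1 − (-0.85)²) = 7.29·0.2775 = 2.0230.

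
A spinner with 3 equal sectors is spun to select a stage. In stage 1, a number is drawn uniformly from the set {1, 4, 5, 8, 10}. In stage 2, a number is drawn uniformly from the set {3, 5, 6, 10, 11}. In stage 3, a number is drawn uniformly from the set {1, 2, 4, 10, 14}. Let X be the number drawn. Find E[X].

E[X | stage 1] = (1+4+5+8+10)/5 = 28/5.
E[X | stage 2] = (3+5+6+10+11)/5 = 7.
E[X | stage 3] = (1+2+4+10+14)/5 = 31/5.
By the law of total expectation,
E[X] = (1/3)·(28/5) + (1/3)·(7) + (1/3)·(31/5) = 94/15.

94/15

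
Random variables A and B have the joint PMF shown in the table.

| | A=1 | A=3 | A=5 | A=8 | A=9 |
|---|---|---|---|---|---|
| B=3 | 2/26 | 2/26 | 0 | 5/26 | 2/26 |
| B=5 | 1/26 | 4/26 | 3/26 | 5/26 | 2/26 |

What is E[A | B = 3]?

6

P(B = 3) = 11/26.
Σ A·P over the event = 1·(2/26) + 3·(2/26) + 8·(5/26) + 9·(2/26) = 33/13.
E[A | B = 3] = (33/13) / (11/26) = 6.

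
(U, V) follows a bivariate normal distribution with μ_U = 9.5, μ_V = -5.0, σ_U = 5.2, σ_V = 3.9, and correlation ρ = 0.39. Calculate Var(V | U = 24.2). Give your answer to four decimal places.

For a bivariate normal, Var(V | U=x) = σ_V²(1 − ρ²).
Var(V | U=24.2) = (3.9)²·(1 − (0.39)²) = 15.21·0.8479 = 12.8966.

12.8966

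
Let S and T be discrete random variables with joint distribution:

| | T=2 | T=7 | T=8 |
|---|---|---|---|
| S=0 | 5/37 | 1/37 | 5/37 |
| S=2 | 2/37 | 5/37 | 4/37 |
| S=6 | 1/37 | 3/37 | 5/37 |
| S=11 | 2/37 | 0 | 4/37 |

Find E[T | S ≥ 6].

33/5

P(S ≥ 6) = 15/37.
Summing T·P(S=x,T=y) over the conditioning event gives 99/37.
E[T | S ≥ 6] = (99/37) / (15/37) = 33/5.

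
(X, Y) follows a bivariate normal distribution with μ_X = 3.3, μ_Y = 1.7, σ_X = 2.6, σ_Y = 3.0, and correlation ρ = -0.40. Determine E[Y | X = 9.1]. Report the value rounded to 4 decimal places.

-0.9769

For a bivariate normal, E[Y | X=x] = μ_Y + ρ·(σ_Y/σ_X)·(x − μ_X).
E[Y | X=9.1] = 1.7 + (-0.40)·(3.0/2.6)·(9.1 − (3.3)) = 1.7 + (-0.46154)·(5.8) = -0.9769.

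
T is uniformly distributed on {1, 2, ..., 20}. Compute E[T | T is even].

Given T is even, T is equally likely to be any of {2, 4, 6, 8, 10, 12, 14, 16, 18, 20}.
E[T | T is even] = (2 + 4 + 6 + 8 + 10 + 12 + 14 + 16 + 18 + 20) / 10 = 11.

11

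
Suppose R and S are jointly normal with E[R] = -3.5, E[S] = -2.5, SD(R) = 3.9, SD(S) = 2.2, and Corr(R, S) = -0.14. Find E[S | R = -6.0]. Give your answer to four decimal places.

-2.3026

For a bivariate normal, E[S | R=x] = μ_S + ρ·(σ_S/σ_R)·(x − μ_R).
E[S | R=-6.0] = -2.5 + (-0.14)·(2.2/3.9)·(-6.0 − (-3.5)) = -2.5 + (-0.078974)·(-2.5) = -2.3026.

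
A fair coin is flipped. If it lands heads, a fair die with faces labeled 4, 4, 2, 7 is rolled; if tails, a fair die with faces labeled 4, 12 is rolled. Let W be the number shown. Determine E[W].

E[W | heads] = (4+4+2+7)/4 = 17/4.
E[W | tails] = (4+12)/2 = 8.
By the law of total expectation,
E[W] = (1/2)·(17/4) + (1/2)·(8) = 49/8.

49/8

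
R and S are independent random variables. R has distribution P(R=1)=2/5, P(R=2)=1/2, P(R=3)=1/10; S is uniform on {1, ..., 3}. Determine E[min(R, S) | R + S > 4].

15/7

P(R + S > 4) = 7/30.
Summing min(R,S)·P(x,y) over outcomes with R + S > 4 gives 1/2.
E[min(R, S) | R + S > 4] = (1/2) / (7/30) = 15/7.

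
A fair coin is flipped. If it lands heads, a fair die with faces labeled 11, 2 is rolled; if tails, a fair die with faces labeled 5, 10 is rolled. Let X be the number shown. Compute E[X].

7

E[X | heads] = (11+2)/2 = 13/2.
E[X | tails] = (5+10)/2 = 15/2.
By the law of total expectation,
E[X] = (1/2)·(13/2) + (1/2)·(15/2) = 7.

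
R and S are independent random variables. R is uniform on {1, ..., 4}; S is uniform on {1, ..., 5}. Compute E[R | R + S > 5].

Outcomes with R + S > 5: (1,5), (2,4), (2,5), (3,3), (3,4), (3,5), (4,2), (4,3), (4,4), (4,5), each with probability 1/20.
E[R | R + S > 5] = (1 + 2 + 2 + 3 + 3 + 3 + 4 + 4 + 4 + 4) / 10 = 3.

3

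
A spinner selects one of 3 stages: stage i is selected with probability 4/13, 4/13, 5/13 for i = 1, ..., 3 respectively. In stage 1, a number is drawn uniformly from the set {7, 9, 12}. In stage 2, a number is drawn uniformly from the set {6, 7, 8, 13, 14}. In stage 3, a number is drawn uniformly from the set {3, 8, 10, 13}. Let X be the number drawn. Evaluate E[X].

E[X | stage 1] = (7+9+12)/3 = 28/3.
E[X | stage 2] = (6+7+8+13+14)/5 = 48/5.
E[X | stage 3] = (3+8+10+13)/4 = 17/2.
By the law of total expectation,
E[X] = (4/13)·(28/3) + (4/13)·(48/5) + (5/13)·(17/2) = 3547/390.

3547/390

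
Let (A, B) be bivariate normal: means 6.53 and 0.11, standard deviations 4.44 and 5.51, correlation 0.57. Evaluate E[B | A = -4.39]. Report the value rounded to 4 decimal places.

-7.6144

For a bivariate normal, E[B | A=x] = μ_B + ρ·(σ_B/σ_A)·(x − μ_A).
E[B | A=-4.39] = 0.11 + (0.57)·(5.51/4.44)·(-4.39 − (6.53)) = 0.11 + (0.70736)·(-10.92) = -7.6144.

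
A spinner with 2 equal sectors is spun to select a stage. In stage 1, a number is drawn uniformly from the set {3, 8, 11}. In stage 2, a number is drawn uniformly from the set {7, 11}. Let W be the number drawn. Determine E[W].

E[W | stage 1] = (3+8+11)/3 = 22/3.
E[W | stage 2] = (7+11)/2 = 9.
E[W] = (1/2)·(22/3) + (1/2)·(9) = 49/6.

49/6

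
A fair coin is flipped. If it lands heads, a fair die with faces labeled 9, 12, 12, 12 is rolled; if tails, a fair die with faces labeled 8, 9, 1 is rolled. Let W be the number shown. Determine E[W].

E[W | heads] = (9+12+12+12)/4 = 45/4.
E[W | tails] = (8+9+1)/3 = 6.
E[W] = (1/2)·(45/4) + (1/2)·(6) = 69/8.

69/8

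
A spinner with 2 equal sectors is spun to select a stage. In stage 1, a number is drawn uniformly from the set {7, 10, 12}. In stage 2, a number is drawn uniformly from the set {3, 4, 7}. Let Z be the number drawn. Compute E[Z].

E[Z | stage 1] = (7+10+12)/3 = 29/3.
E[Z | stage 2] = (3+4+7)/3 = 14/3.
E[Z] = (1/2)·(29/3) + (1/2)·(14/3) = 43/6.

43/6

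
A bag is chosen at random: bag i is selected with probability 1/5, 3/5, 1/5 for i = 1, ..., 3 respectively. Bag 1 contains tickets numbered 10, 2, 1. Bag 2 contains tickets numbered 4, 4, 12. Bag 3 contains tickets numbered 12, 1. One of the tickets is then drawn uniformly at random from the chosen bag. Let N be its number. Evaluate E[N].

E[N | bag 1] = (10+2+1)/3 = 13/3.
E[N | bag 2] = (4+4+12)/3 = 20/3.
E[N | bag 3] = (12+1)/2 = 13/2.
By the law of total expectation,
E[N] = (1/5)·(13/3) + (3/5)·(20/3) + (1/5)·(13/2) = 37/6.

37/6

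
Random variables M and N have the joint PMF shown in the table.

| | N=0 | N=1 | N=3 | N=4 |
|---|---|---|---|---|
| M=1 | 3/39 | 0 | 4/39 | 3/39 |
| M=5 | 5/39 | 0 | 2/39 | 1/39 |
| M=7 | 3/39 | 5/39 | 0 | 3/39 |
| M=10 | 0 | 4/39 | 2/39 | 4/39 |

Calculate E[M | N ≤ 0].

49/11

P(N ≤ 0) = 11/39.
Σ M·P over the event = 1·(3/39) + 5·(5/39) + 7·(3/39) = 49/39.
E[M | N ≤ 0] = (49/39) / (11/39) = 49/11.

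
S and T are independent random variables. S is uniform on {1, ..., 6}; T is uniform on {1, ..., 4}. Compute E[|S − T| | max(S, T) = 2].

2/3

P(max(S, T) = 2) = 1/8.
Summing |S−T|·P(x,y) over outcomes with max(S, T) = 2 gives 1/12.
E[|S − T| | max(S, T) = 2] = (1/12) / (1/8) = 2/3.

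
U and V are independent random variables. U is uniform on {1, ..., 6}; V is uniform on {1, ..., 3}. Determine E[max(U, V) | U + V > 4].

9/2

P(U + V > 4) = 2/3.
Summing max(U,V)·P(x,y) over outcomes with U + V > 4 gives 3.
E[max(U, V) | U + V > 4] = (3) / (2/3) = 9/2.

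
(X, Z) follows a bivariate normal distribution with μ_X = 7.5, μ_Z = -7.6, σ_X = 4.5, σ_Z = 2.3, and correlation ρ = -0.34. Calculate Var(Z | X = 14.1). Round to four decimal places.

4.6785

Var(Z | X=x) = (1 − ρ²)·σ_Z².
Var(Z | X=14.1) = (2.3)²·(1 − (-0.34)²) = 5.29·0.8844 = 4.6785.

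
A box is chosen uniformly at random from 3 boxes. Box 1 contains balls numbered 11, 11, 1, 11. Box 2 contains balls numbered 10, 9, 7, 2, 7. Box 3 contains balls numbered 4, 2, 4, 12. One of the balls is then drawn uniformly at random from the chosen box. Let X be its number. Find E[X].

E[X | box 1] = (11+11+1+11)/4 = 17/2.
E[X | box 2] = (10+9+7+2+7)/5 = 7.
E[X | box 3] = (4+2+4+12)/4 = 11/2.
E[X] = (1/3)·(17/2) + (1/3)·(7) + (1/3)·(11/2) = 7.

7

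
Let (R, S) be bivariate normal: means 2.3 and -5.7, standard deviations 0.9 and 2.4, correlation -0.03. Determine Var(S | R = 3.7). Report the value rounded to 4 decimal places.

Var(S | R=x) = (1 − ρ²)·σ_S².
Var(S | R=3.7) = (2.4)²·(1 − (-0.03)²) = 5.76·0.9991 = 5.7548.

5.7548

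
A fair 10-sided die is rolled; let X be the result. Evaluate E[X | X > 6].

17/2

Given X > 6, X is equally likely to be any of {7, 8, 9, 10}.
E[X | X > 6] = (7 + 8 + 9 + 10) / 4 = 17/2.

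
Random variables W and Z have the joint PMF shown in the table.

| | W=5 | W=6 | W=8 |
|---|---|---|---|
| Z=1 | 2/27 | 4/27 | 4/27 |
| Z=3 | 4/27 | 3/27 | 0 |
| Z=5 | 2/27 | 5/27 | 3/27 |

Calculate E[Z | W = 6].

19/6

P(W = 6) = 4/9.
Σ Z·P over the event = 1·(4/27) + 3·(3/27) + 5·(5/27) = 38/27.
E[Z | W = 6] = (38/27) / (4/9) = 19/6.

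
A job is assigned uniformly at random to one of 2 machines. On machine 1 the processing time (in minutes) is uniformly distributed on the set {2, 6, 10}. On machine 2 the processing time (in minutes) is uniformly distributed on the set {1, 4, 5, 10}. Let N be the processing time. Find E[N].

E[N | machine 1] = (2+6+10)/3 = 6.
E[N | machine 2] = (1+4+5+10)/4 = 5.
By the law of total expectation,
E[N] = (1/2)·(6) + (1/2)·(5) = 11/2.

11/2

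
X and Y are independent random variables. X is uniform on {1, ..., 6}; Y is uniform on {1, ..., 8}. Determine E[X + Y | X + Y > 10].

P(X + Y > 10) = 5/24.
Summing (X+Y)·P(x,y) over outcomes with X + Y > 10 gives 5/2.
E[X + Y | X + Y > 10] = (5/2) / (5/24) = 12.

12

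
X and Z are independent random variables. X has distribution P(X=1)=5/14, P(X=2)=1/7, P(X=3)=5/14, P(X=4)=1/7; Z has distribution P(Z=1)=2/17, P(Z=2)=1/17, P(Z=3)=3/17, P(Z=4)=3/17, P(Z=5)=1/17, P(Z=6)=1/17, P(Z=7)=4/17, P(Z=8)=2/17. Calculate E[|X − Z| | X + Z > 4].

P(X + Z > 4) = 96/119.
Summing |X−Z|·P(x,y) over outcomes with X + Z > 4 gives 619/238.
E[|X − Z| | X + Z > 4] = (619/238) / (96/119) = 619/192.

619/192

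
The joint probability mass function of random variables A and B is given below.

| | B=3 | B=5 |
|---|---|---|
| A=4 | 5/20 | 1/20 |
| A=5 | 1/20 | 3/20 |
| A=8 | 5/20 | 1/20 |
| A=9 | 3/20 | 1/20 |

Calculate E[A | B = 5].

6

P(B = 5) = 3/10.
Σ A·P over the event = 4·(1/20) + 5·(3/20) + 8·(1/20) + 9·(1/20) = 9/5.
E[A | B = 5] = (9/5) / (3/10) = 6.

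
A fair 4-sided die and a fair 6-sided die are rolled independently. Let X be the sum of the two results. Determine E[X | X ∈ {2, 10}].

P(X ∈ {2, 10}) = 1/12.
Σ over the event: 2·1/24 + 10·1/24 = 1/2.
E[X | X ∈ {2, 10}] = (1/2) / (1/12) = 6.

6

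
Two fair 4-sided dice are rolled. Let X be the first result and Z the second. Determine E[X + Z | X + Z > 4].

P(X + Z > 4) = 5/8.
Summing (X+Z)·P(x,y) over outcomes with X + Z > 4 gives 15/4.
E[X + Z | X + Z > 4] = (15/4) / (5/8) = 6.

6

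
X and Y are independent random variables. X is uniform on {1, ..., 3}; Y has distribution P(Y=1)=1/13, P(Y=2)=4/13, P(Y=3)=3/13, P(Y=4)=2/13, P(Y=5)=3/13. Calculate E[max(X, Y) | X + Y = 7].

23/5

P(X + Y = 7) = 5/39.
Summing max(X,Y)·P(x,y) over outcomes with X + Y = 7 gives 23/39.
E[max(X, Y) | X + Y = 7] = (23/39) / (5/39) = 23/5.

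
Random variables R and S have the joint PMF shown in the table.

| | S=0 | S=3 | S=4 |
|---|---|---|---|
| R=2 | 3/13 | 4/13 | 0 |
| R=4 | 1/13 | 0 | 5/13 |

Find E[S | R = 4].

10/3

P(R = 4) = 6/13.
Σ S·P over the event = 0·(1/13) + 4·(5/13) = 20/13.
E[S | R = 4] = (20/13) / (6/13) = 10/3.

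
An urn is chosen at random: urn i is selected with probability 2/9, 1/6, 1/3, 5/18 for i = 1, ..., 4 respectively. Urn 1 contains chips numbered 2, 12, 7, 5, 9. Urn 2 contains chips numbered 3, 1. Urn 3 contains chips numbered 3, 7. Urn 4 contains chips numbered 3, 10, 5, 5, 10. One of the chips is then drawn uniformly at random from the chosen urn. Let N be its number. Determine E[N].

E[N | urn 1] = (2+12+7+5+9)/5 = 7.
E[N | urn 2] = (3+1)/2 = 2.
E[N | urn 3] = (3+7)/2 = 5.
E[N | urn 4] = (3+10+5+5+10)/5 = 33/5.
By the law of total expectation,
E[N] = (2/9)·(7) + (1/6)·(2) + (1/3)·(5) + (5/18)·(33/5) = 97/18.

97/18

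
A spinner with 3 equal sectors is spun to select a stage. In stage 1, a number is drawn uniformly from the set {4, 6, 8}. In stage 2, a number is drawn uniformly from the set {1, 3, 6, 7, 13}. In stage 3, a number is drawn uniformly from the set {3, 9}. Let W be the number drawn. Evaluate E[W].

6

E[W | stage 1] = (4+6+8)/3 = 6.
E[W | stage 2] = (1+3+6+7+13)/5 = 6.
E[W | stage 3] = (3+9)/2 = 6.
By the law of total expectation,
E[W] = (1/3)·(6) + (1/3)·(6) + (1/3)·(6) = 6.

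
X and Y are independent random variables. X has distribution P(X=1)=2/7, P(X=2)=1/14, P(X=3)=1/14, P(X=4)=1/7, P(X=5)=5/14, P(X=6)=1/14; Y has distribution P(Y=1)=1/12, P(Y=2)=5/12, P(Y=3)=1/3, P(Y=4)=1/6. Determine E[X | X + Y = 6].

P(X + Y = 6) = 1/8.
Summing X·P(x,y) over outcomes with X + Y = 6 gives 27/56.
E[X | X + Y = 6] = (27/56) / (1/8) = 27/7.

27/7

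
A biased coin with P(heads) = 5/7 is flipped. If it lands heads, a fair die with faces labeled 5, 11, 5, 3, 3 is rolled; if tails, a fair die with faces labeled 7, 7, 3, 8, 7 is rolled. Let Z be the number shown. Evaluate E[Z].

E[Z | heads] = (5+11+5+3+3)/5 = 27/5.
E[Z | tails] = (7+7+3+8+7)/5 = 32/5.
E[Z] = (5/7)·(27/5) + (2/7)·(32/5) = 199/35.

199/35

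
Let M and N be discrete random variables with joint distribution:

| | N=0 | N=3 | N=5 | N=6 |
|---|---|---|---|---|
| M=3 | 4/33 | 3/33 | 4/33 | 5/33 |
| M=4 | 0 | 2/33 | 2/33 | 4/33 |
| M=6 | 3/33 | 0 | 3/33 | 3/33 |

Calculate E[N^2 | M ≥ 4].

P(M ≥ 4) = 17/33.
Σ N^2·P over the event = 9·(2/33) + 25·(2/33) + 36·(4/33) + 0·(3/33) + 25·(3/33) + 36·(3/33) = 395/33.
E[N^2 | M ≥ 4] = (395/33) / (17/33) = 395/17.

395/17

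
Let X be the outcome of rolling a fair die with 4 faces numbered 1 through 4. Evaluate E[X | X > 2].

Given X > 2, X is equally likely to be any of {3, 4}.
E[X | X > 2] = (3 + 4) / 2 = 7/2.

7/2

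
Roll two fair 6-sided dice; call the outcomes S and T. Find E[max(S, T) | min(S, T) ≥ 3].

P(min(S, T) ≥ 3) = 4/9.
Summing max(S,T)·P(x,y) over outcomes with min(S, T) ≥ 3 gives 41/18.
E[max(S, T) | min(S, T) ≥ 3] = (41/18) / (4/9) = 41/8.

41/8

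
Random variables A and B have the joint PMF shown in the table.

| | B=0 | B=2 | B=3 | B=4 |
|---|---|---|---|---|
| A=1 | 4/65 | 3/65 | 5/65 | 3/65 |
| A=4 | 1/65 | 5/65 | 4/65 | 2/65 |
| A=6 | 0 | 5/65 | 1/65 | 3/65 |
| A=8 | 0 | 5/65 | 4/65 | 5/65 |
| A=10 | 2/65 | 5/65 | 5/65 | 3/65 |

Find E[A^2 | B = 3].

P(B = 3) = 19/65.
Summing A^2·P(A=x,B=y) over the conditioning event gives 861/65.
E[A^2 | B = 3] = (861/65) / (19/65) = 861/19.

861/19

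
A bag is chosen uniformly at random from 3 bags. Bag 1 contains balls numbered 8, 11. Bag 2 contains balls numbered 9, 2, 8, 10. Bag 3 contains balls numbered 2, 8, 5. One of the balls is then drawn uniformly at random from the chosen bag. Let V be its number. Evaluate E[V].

29/4

E[V | bag 1] = (8+11)/2 = 19/2.
E[V | bag 2] = (9+2+8+10)/4 = 29/4.
E[V | bag 3] = (2+8+5)/3 = 5.
E[V] = (1/3)·(19/2) + (1/3)·(29/4) + (1/3)·(5) = 29/4.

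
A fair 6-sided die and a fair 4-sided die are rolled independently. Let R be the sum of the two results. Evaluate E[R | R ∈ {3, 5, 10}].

36/7

P(R ∈ {3, 5, 10}) = 7/24.
Σ over the event: 3·1/12 + 5·1/6 + 10·1/24 = 3/2.
E[R | R ∈ {3, 5, 10}] = (3/2) / (7/24) = 36/7.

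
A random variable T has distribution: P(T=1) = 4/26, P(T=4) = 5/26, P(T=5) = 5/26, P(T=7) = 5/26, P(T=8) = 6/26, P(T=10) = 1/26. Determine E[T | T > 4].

118/17

P(T > 4) = 17/26.
Σ over the event: 5·5/26 + 7·5/26 + 8·3/13 + 10·1/26 = 59/13.
E[T | T > 4] = (59/13) / (17/26) = 118/17.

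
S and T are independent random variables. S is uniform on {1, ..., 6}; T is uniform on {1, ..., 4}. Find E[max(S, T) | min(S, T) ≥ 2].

64/15

P(min(S, T) ≥ 2) = 5/8.
Summing max(S,T)·P(x,y) over outcomes with min(S, T) ≥ 2 gives 8/3.
E[max(S, T) | min(S, T) ≥ 2] = (8/3) / (5/8) = 64/15.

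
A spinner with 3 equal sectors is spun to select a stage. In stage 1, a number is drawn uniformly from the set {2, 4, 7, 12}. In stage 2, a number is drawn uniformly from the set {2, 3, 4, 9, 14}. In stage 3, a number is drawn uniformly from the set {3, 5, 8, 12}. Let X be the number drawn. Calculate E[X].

E[X | stage 1] = (2+4+7+12)/4 = 25/4.
E[X | stage 2] = (2+3+4+9+14)/5 = 32/5.
E[X | stage 3] = (3+5+8+12)/4 = 7.
E[X] = (1/3)·(25/4) + (1/3)·(32/5) + (1/3)·(7) = 131/20.

131/20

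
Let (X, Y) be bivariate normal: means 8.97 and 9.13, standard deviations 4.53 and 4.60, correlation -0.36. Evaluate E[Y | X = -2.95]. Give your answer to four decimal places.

E[Y | X=x] = μ_Y + ρ(σ_Y/σ_X)(x − μ_X) for jointly normal variables.
E[Y | X=-2.95] = 9.13 + (-0.36)·(4.60/4.53)·(-2.95 − (8.97)) = 9.13 + (-0.36556)·(-11.92) = 13.4875.

13.4875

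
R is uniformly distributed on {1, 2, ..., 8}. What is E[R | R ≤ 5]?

3

Given R ≤ 5, R is equally likely to be any of {1, 2, 3, 4, 5}.
E[R | R ≤ 5] = (1 + 2 + 3 + 4 + 5) / 5 = 3.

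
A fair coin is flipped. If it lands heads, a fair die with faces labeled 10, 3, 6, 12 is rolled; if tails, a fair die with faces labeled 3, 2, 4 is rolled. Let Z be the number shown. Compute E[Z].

E[Z | heads] = (10+3+6+12)/4 = 31/4.
E[Z | tails] = (3+2+4)/3 = 3.
By the law of total expectation,
E[Z] = (1/2)·(31/4) + (1/2)·(3) = 43/8.

43/8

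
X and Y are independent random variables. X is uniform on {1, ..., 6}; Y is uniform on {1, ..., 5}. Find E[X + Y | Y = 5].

17/2

Outcomes with Y = 5: (1,5), (2,5), (3,5), (4,5), (5,5), (6,5), each with probability 1/30.
E[X + Y | Y = 5] = (6 + 7 + 8 + 9 + 10 + 11) / 6 = 17/2.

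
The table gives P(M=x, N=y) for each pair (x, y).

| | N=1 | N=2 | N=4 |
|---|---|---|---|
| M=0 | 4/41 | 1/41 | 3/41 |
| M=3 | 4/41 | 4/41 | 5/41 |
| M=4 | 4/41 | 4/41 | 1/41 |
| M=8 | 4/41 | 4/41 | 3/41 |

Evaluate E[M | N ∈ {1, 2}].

P(N ∈ {1, 2}) = 29/41.
Summing M·P(M=x,N=y) over the conditioning event gives 120/41.
E[M | N ∈ {1, 2}] = (120/41) / (29/41) = 120/29.

120/29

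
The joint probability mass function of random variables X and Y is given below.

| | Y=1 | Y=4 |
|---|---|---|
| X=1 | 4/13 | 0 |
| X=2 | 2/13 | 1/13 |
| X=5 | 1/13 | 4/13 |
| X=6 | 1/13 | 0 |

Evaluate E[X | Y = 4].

22/5

P(Y = 4) = 5/13.
Σ X·P over the event = 2·(1/13) + 5·(4/13) = 22/13.
E[X | Y = 4] = (22/13) / (5/13) = 22/5.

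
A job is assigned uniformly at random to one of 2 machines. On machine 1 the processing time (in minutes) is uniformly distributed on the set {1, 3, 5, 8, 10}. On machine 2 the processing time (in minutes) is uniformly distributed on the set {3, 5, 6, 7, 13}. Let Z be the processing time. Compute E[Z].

61/10

E[Z | machine 1] = (1+3+5+8+10)/5 = 27/5.
E[Z | machine 2] = (3+5+6+7+13)/5 = 34/5.
By the law of total expectation,
E[Z] = (1/2)·(27/5) + (1/2)·(34/5) = 61/10.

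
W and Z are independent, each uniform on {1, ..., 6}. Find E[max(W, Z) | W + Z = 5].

P(W + Z = 5) = 1/9.
Summing max(W,Z)·P(x,y) over outcomes with W + Z = 5 gives 7/18.
E[max(W, Z) | W + Z = 5] = (7/18) / (1/9) = 7/2.

7/2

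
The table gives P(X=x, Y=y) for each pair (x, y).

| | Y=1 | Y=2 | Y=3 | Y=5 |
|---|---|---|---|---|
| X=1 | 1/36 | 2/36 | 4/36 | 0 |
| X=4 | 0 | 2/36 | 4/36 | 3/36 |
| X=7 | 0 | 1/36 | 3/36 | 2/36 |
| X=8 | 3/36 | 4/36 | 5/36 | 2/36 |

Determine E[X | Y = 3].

P(Y = 3) = 4/9.
Σ X·P over the event = 1·(4/36) + 4·(4/36) + 7·(3/36) + 8·(5/36) = 9/4.
E[X | Y = 3] = (9/4) / (4/9) = 81/16.

81/16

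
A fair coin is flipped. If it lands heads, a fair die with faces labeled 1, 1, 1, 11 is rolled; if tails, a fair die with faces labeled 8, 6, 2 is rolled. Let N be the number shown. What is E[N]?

E[N | heads] = (1+1+1+11)/4 = 7/2.
E[N | tails] = (8+6+2)/3 = 16/3.
E[N] = (1/2)·(7/2) + (1/2)·(16/3) = 53/12.

53/12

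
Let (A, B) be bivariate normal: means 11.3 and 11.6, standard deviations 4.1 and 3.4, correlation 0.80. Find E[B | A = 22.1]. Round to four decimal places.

The regression of B on A has slope ρ·σ_B/σ_A and passes through (μ_A, μ_B).
E[B | A=22.1] = 11.6 + (0.80)·(3.4/4.1)·(22.1 − (11.3)) = 11.6 + (0.663415)·(10.8) = 18.7649.

18.7649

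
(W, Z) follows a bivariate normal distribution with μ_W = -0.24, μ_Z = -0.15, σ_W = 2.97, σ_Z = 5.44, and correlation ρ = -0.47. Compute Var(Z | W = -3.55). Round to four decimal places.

Var(Z | W=x) = (1 − ρ²)·σ_Z².
Var(Z | W=-3.55) = (5.44)²·(1 − (-0.47)²) = 29.5936·0.7791 = 23.0564.

23.0564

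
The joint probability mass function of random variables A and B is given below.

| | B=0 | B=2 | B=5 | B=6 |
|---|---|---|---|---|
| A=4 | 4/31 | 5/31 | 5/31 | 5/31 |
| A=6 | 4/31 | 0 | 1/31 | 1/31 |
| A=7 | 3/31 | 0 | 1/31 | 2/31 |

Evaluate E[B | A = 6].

11/6

P(A = 6) = 6/31.
Summing B·P(A=x,B=y) over the conditioning event gives 11/31.
E[B | A = 6] = (11/31) / (6/31) = 11/6.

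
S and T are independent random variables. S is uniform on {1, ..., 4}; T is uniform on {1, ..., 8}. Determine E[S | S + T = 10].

P(S + T = 10) = 3/32.
Summing S·P(x,y) over outcomes with S + T = 10 gives 9/32.
E[S | S + T = 10] = (9/32) / (3/32) = 3.

3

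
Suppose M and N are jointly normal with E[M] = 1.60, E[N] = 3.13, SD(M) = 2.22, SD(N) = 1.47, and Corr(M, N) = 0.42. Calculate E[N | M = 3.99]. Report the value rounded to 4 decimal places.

For a bivariate normal, E[N | M=x] = μ_N + ρ·(σ_N/σ_M)·(x − μ_M).
E[N | M=3.99] = 3.13 + (0.42)·(1.47/2.22)·(3.99 − (1.60)) = 3.13 + (0.27811)·(2.39) = 3.7947.

3.7947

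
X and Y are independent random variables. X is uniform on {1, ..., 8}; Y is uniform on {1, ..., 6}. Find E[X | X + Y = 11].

13/2

Outcomes with X + Y = 11: (5,6), (6,5), (7,4), (8,3), each with probability 1/48.
E[X | X + Y = 11] = (5 + 6 + 7 + 8) / 4 = 13/2.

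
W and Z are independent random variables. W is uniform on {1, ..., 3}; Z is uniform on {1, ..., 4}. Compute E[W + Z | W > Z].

4

Outcomes with W > Z: (2,1), (3,1), (3,2), each with probability 1/12.
E[W + Z | W > Z] = (3 + 4 + 5) / 3 = 4.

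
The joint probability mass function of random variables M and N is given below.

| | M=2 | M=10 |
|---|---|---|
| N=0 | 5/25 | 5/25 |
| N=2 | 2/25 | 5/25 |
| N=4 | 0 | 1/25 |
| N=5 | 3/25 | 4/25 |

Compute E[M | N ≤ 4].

P(N ≤ 4) = 18/25.
Σ M·P over the event = 2·(5/25) + 2·(2/25) + 10·(5/25) + 10·(5/25) + 10·(1/25) = 124/25.
E[M | N ≤ 4] = (124/25) / (18/25) = 62/9.

62/9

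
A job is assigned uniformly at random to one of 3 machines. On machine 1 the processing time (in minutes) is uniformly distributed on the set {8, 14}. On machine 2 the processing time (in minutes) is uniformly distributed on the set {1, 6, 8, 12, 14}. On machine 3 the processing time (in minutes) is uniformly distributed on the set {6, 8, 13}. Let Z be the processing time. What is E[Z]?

47/5

E[Z | machine 1] = (8+14)/2 = 11.
E[Z | machine 2] = (1+6+8+12+14)/5 = 41/5.
E[Z | machine 3] = (6+8+13)/3 = 9.
By the law of total expectation,
E[Z] = (1/3)·(11) + (1/3)·(41/5) + (1/3)·(9) = 47/5.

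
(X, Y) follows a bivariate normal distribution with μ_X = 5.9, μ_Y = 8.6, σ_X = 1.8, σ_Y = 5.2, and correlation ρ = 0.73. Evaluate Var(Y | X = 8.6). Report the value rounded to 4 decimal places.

12.6304

For a bivariate normal, Var(Y | X=x) = σ_Y²(1 − ρ²).
Var(Y | X=8.6) = (5.2)²·(1 − (0.73)²) = 27.04·0.4671 = 12.6304.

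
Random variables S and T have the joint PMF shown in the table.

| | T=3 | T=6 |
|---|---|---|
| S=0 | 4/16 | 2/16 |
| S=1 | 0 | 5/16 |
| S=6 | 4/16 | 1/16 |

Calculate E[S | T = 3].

P(T = 3) = 1/2.
Σ S·P over the event = 0·(4/16) + 6·(4/16) = 3/2.
E[S | T = 3] = (3/2) / (1/2) = 3.

3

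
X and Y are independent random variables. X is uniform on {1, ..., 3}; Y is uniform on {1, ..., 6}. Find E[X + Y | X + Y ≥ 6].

64/9

Outcomes with X + Y ≥ 6: (1,5), (1,6), (2,4), (2,5), (2,6), (3,3), (3,4), (3,5), (3,6), each with probability 1/18.
E[X + Y | X + Y ≥ 6] = (6 + 7 + 6 + 7 + 8 + 6 + 7 + 8 + 9) / 9 = 64/9.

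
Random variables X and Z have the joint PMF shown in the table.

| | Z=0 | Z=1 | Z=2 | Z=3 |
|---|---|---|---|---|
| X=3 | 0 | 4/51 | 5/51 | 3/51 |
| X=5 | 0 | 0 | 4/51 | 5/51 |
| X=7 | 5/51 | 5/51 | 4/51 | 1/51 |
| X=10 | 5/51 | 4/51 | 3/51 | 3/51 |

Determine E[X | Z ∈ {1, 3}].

P(Z ∈ {1, 3}) = 25/51.
Σ X·P over the event = 3·(4/51) + 3·(3/51) + 5·(5/51) + 7·(5/51) + 7·(1/51) + 10·(4/51) + 10·(3/51) = 158/51.
E[X | Z ∈ {1, 3}] = (158/51) / (25/51) = 158/25.

158/25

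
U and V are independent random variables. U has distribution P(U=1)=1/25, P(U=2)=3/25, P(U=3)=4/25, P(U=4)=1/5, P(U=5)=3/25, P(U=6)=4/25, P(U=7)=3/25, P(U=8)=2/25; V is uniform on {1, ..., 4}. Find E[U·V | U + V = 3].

P(U + V = 3) = 1/25.
Summing UV·P(x,y) over outcomes with U + V = 3 gives 2/25.
E[U·V | U + V = 3] = (2/25) / (1/25) = 2.

2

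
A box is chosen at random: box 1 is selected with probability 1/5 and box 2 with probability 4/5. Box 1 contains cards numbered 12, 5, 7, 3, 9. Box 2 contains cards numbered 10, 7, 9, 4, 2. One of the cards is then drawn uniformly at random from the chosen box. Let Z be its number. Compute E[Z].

E[Z | box 1] = (12+5+7+3+9)/5 = 36/5.
E[Z | box 2] = (10+7+9+4+2)/5 = 32/5.
E[Z] = (1/5)·(36/5) + (4/5)·(32/5) = 164/25.

164/25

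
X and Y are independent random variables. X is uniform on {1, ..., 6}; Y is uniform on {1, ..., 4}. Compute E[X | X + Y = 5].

5/2

Outcomes with X + Y = 5: (1,4), (2,3), (3,2), (4,1), each with probability 1/24.
E[X | X + Y = 5] = (1 + 2 + 3 + 4) / 4 = 5/2.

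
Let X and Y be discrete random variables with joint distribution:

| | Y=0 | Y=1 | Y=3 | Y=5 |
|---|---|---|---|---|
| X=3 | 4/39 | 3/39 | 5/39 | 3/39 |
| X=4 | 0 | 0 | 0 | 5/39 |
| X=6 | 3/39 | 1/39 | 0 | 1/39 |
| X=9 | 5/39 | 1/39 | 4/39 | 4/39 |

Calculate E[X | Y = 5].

P(Y = 5) = 1/3.
Σ X·P over the event = 3·(3/39) + 4·(5/39) + 6·(1/39) + 9·(4/39) = 71/39.
E[X | Y = 5] = (71/39) / (1/3) = 71/13.

71/13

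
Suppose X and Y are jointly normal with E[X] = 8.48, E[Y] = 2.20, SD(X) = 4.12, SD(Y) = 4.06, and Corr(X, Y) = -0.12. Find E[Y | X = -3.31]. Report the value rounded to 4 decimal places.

3.5942

The regression of Y on X has slope ρ·σ_Y/σ_X and passes through (μ_X, μ_Y).
E[Y | X=-3.31] = 2.20 + (-0.12)·(4.06/4.12)·(-3.31 − (8.48)) = 2.20 + (-0.11825)·(-11.79) = 3.5942.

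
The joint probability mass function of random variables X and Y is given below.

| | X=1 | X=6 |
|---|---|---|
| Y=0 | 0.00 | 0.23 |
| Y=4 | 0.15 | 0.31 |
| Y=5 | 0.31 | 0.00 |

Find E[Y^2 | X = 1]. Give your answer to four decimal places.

22.0652

P(X = 1) = 0.46.
Σ Y^2·P over the event = 16·(0.15) + 25·(0.31) = 10.15.
E[Y^2 | X = 1] = (10.15) / (0.46) = 22.0652.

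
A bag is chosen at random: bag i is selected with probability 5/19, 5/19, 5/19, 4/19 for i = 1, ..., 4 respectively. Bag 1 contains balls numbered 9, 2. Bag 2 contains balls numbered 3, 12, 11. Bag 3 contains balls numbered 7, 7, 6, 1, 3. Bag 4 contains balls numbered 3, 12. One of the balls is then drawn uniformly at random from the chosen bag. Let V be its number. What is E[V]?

749/114

E[V | bag 1] = (9+2)/2 = 11/2.
E[V | bag 2] = (3+12+11)/3 = 26/3.
E[V | bag 3] = (7+7+6+1+3)/5 = 24/5.
E[V | bag 4] = (3+12)/2 = 15/2.
E[V] = (5/19)·(11/2) + (5/19)·(26/3) + (5/19)·(24/5) + (4/19)·(15/2) = 749/114.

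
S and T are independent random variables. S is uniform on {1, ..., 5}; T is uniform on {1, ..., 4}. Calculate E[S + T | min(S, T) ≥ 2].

13/2

P(min(S, T) ≥ 2) = 3/5.
Summing (S+T)·P(x,y) over outcomes with min(S, T) ≥ 2 gives 39/10.
E[S + T | min(S, T) ≥ 2] = (39/10) / (3/5) = 13/2.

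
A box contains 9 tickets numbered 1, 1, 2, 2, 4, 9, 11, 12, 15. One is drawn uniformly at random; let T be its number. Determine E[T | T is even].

P(T is even) = 4/9.
Σ over the event: 2·2/9 + 4·1/9 + 12·1/9 = 20/9.
E[T | T is even] = (20/9) / (4/9) = 5.

5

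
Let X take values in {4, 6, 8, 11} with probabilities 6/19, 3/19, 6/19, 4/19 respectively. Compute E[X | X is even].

6

P(X is even) = 15/19.
Σ over the event: 4·6/19 + 6·3/19 + 8·6/19 = 90/19.
E[X | X is even] = (90/19) / (15/19) = 6.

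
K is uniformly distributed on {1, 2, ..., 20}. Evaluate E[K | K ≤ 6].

7/2

Given K ≤ 6, K is equally likely to be any of {1, 2, 3, 4, 5, 6}.
E[K | K ≤ 6] = (1 + 2 + 3 + 4 + 5 + 6) / 6 = 7/2.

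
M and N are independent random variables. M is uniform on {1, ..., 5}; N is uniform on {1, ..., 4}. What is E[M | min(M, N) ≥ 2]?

7/2

P(min(M, N) ≥ 2) = 3/5.
Summing M·P(x,y) over outcomes with min(M, N) ≥ 2 gives 21/10.
E[M | min(M, N) ≥ 2] = (21/10) / (3/5) = 7/2.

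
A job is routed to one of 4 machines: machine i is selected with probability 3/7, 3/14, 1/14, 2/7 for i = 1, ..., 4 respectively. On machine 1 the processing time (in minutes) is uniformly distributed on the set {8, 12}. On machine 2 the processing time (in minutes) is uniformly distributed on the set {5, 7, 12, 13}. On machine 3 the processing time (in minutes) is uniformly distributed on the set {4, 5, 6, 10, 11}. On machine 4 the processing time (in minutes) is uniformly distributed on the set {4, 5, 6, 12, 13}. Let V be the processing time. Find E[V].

E[V | machine 1] = (8+12)/2 = 10.
E[V | machine 2] = (5+7+12+13)/4 = 37/4.
E[V | machine 3] = (4+5+6+10+11)/5 = 36/5.
E[V | machine 4] = (4+5+6+12+13)/5 = 8.
E[V] = (3/7)·(10) + (3/14)·(37/4) + (1/14)·(36/5) + (2/7)·(8) = 2539/280.

2539/280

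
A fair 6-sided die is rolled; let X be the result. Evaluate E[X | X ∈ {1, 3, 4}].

8/3

P(X ∈ {1, 3, 4}) = 1/2.
Σ over the event: 1·1/6 + 3·1/6 + 4·1/6 = 4/3.
E[X | X ∈ {1, 3, 4}] = (4/3) / (1/2) = 8/3.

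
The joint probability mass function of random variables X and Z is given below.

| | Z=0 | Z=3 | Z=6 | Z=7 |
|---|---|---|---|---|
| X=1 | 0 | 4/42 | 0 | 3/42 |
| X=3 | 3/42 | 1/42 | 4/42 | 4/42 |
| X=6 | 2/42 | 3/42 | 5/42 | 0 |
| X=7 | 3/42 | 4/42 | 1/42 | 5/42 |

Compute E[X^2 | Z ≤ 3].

563/20

P(Z ≤ 3) = 10/21.
Σ X^2·P over the event = 1·(4/42) + 9·(3/42) + 9·(1/42) + 36·(2/42) + 36·(3/42) + 49·(3/42) + 49·(4/42) = 563/42.
E[X^2 | Z ≤ 3] = (563/42) / (10/21) = 563/20.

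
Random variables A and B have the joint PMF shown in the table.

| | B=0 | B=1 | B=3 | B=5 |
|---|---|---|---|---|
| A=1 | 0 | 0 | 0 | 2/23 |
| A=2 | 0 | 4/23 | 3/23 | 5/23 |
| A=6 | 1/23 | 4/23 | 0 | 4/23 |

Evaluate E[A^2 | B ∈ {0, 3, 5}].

214/15

P(B ∈ {0, 3, 5}) = 15/23.
Σ A^2·P over the event = 1·(2/23) + 4·(3/23) + 4·(5/23) + 36·(1/23) + 36·(4/23) = 214/23.
E[A^2 | B ∈ {0, 3, 5}] = (214/23) / (15/23) = 214/15.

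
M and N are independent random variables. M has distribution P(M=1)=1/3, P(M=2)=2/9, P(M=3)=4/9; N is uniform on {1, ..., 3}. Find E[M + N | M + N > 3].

90/19

P(M + N > 3) = 19/27.
Summing (M+N)·P(x,y) over outcomes with M + N > 3 gives 10/3.
E[M + N | M + N > 3] = (10/3) / (19/27) = 90/19.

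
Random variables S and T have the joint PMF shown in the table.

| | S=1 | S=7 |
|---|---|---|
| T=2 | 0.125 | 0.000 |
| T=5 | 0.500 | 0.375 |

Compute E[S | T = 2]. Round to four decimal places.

P(T = 2) = 0.125.
Summing S·P(S=x,T=y) over the conditioning event gives 0.125.
E[S | T = 2] = (0.125) / (0.125) = 1.0000.

1.0000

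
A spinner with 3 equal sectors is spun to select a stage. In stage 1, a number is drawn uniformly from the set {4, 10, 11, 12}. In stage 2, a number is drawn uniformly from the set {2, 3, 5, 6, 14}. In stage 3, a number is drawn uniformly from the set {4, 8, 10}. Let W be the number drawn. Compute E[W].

271/36

E[W | stage 1] = (4+10+11+12)/4 = 37/4.
E[W | stage 2] = (2+3+5+6+14)/5 = 6.
E[W | stage 3] = (4+8+10)/3 = 22/3.
E[W] = (1/3)·(37/4) + (1/3)·(6) + (1/3)·(22/3) = 271/36.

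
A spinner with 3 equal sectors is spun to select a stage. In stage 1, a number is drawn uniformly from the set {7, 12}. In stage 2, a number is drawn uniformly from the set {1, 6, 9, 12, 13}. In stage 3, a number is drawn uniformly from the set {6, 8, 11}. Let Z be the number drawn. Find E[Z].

E[Z | stage 1] = (7+12)/2 = 19/2.
E[Z | stage 2] = (1+6+9+12+13)/5 = 41/5.
E[Z | stage 3] = (6+8+11)/3 = 25/3.
E[Z] = (1/3)·(19/2) + (1/3)·(41/5) + (1/3)·(25/3) = 781/90.

781/90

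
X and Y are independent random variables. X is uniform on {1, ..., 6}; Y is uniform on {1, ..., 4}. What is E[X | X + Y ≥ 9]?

17/3

Outcomes with X + Y ≥ 9: (5,4), (6,3), (6,4), each with probability 1/24.
E[X | X + Y ≥ 9] = (5 + 6 + 6) / 3 = 17/3.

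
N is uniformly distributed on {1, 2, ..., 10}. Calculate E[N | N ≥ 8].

Given N ≥ 8, N is equally likely to be any of {8, 9, 10}.
E[N | N ≥ 8] = (8 + 9 + 10) / 3 = 9.

9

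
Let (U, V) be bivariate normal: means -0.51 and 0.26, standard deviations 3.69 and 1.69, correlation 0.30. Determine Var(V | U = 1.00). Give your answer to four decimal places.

For a bivariate normal, Var(V | U=x) = σ_V²(1 − ρ²).
Var(V | U=1.00) = (1.69)²·(1 − (0.30)²) = 2.8561·0.91 = 2.5991.

2.5991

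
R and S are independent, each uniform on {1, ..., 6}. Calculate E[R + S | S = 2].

11/2

Outcomes with S = 2: (1,2), (2,2), (3,2), (4,2), (5,2), (6,2), each with probability 1/36.
E[R + S | S = 2] = (3 + 4 + 5 + 6 + 7 + 8) / 6 = 11/2.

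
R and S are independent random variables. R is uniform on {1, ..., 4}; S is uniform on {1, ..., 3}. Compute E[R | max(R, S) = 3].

12/5

Outcomes with max(R, S) = 3: (1,3), (2,3), (3,1), (3,2), (3,3), each with probability 1/12.
E[R | max(R, S) = 3] = (1 + 2 + 3 + 3 + 3) / 5 = 12/5.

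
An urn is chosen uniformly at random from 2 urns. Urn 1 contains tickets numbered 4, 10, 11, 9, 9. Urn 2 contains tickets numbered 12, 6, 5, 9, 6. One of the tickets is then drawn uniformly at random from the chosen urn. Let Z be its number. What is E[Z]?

81/10

E[Z | urn 1] = (4+10+11+9+9)/5 = 43/5.
E[Z | urn 2] = (12+6+5+9+6)/5 = 38/5.
E[Z] = (1/2)·(43/5) + (1/2)·(38/5) = 81/10.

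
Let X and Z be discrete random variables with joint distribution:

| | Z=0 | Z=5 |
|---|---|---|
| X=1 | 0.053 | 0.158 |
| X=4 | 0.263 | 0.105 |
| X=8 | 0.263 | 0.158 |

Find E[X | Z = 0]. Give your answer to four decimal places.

P(Z = 0) = 0.579.
Summing X·P(X=x,Z=y) over the conditioning event gives 3.209.
E[X | Z = 0] = (3.209) / (0.579) = 5.5423.

5.5423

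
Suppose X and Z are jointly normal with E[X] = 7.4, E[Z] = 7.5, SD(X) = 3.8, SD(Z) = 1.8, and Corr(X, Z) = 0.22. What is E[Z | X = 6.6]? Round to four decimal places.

The regression of Z on X has slope ρ·σ_Z/σ_X and passes through (μ_X, μ_Z).
E[Z | X=6.6] = 7.5 + (0.22)·(1.8/3.8)·(6.6 − (7.4)) = 7.5 + (0.10421)·(-0.8) = 7.4166.

7.4166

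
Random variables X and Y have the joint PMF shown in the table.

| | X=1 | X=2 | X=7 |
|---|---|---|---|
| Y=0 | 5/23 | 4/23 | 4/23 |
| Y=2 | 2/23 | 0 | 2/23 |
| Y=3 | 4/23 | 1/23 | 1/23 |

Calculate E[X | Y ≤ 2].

57/17

P(Y ≤ 2) = 17/23.
Σ X·P over the event = 1·(5/23) + 1·(2/23) + 2·(4/23) + 7·(4/23) + 7·(2/23) = 57/23.
E[X | Y ≤ 2] = (57/23) / (17/23) = 57/17.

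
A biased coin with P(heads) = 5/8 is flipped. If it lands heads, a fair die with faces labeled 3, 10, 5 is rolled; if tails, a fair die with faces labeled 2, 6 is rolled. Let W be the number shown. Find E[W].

21/4

E[W | heads] = (3+10+5)/3 = 6.
E[W | tails] = (2+6)/2 = 4.
E[W] = (5/8)·(6) + (3/8)·(4) = 21/4.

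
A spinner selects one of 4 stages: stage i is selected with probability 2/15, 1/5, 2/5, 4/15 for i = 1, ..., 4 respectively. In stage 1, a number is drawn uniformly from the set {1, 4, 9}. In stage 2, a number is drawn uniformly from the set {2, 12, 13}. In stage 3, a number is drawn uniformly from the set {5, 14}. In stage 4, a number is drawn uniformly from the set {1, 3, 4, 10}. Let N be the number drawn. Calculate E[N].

334/45

E[N | stage 1] = (1+4+9)/3 = 14/3.
E[N | stage 2] = (2+12+13)/3 = 9.
E[N | stage 3] = (5+14)/2 = 19/2.
E[N | stage 4] = (1+3+4+10)/4 = 9/2.
E[N] = (2/15)·(14/3) + (1/5)·(9) + (2/5)·(19/2) + (4/15)·(9/2) = 334/45.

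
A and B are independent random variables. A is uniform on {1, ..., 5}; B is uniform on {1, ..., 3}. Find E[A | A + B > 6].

14/3

Outcomes with A + B > 6: (4,3), (5,2), (5,3), each with probability 1/15.
E[A | A + B > 6] = (4 + 5 + 5) / 3 = 14/3.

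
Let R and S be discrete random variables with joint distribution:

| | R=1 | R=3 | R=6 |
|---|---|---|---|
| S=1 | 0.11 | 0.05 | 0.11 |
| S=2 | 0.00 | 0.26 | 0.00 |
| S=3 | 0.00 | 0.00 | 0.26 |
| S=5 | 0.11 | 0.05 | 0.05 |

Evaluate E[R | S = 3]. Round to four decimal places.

P(S = 3) = 0.26.
Σ R·P over the event = 6·(0.26) = 1.56.
E[R | S = 3] = (1.56) / (0.26) = 6.0000.

6.0000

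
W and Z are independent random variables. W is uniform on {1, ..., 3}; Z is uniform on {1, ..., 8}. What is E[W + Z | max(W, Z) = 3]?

Outcomes with max(W, Z) = 3: (1,3), (2,3), (3,1), (3,2), (3,3), each with probability 1/24.
E[W + Z | max(W, Z) = 3] = (4 + 5 + 4 + 5 + 6) / 5 = 24/5.

24/5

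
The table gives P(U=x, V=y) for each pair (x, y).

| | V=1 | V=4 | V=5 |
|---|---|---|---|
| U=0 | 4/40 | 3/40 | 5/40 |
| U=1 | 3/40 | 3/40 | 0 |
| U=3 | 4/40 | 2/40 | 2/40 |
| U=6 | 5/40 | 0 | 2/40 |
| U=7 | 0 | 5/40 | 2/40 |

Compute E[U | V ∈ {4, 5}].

P(V ∈ {4, 5}) = 3/5.
Σ U·P over the event = 0·(3/40) + 0·(5/40) + 1·(3/40) + 3·(2/40) + 3·(2/40) + 6·(2/40) + 7·(5/40) + 7·(2/40) = 19/10.
E[U | V ∈ {4, 5}] = (19/10) / (3/5) = 19/6.

19/6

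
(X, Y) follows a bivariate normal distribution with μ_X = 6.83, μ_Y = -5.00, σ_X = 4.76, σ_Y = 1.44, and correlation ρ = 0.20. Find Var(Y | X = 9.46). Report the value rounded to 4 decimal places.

1.9907

For a bivariate normal, Var(Y | X=x) = σ_Y²(1 − ρ²).
Var(Y | X=9.46) = (1.44)²·(1 − (0.20)²) = 2.0736·0.96 = 1.9907.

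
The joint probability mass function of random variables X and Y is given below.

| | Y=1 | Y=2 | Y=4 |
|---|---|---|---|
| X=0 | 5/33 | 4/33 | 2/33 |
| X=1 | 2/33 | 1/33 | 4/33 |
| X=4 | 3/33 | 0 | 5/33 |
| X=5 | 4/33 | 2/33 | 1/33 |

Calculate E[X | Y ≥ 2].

P(Y ≥ 2) = 19/33.
Summing X·P(X=x,Y=y) over the conditioning event gives 40/33.
E[X | Y ≥ 2] = (40/33) / (19/33) = 40/19.

40/19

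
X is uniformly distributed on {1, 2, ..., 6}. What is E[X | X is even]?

4

Given X is even, X is equally likely to be any of {2, 4, 6}.
E[X | X is even] = (2 + 4 + 6) / 3 = 4.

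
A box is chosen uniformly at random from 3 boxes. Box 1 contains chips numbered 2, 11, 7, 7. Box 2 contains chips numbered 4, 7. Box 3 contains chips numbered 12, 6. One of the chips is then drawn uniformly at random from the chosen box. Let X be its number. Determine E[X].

85/12

E[X | box 1] = (2+11+7+7)/4 = 27/4.
E[X | box 2] = (4+7)/2 = 11/2.
E[X | box 3] = (12+6)/2 = 9.
By the law of total expectation,
E[X] = (1/3)·(27/4) + (1/3)·(11/2) + (1/3)·(9) = 85/12.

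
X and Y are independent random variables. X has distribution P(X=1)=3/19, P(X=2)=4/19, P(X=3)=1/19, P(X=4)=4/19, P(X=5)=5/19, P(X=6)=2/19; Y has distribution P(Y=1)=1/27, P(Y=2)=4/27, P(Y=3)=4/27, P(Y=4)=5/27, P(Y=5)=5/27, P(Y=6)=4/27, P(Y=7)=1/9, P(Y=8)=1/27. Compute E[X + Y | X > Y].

P(X > Y) = 17/57.
Summing (X+Y)·P(x,y) over outcomes with X > Y gives 131/57.
E[X + Y | X > Y] = (131/57) / (17/57) = 131/17.

131/17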